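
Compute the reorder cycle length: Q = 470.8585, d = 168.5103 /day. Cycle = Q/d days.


Cycle = 470.8585 / 168.5103 = 2.7942

2.7942 days


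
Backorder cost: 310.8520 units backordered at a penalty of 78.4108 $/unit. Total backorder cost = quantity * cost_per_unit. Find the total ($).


Total = 310.8520 * 78.4108 = 24374.1540

24374.1540 $


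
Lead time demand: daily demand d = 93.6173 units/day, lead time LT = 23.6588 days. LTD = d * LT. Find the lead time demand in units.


LTD = 93.6173 * 23.6588 = 2214.8730

2214.8730 units


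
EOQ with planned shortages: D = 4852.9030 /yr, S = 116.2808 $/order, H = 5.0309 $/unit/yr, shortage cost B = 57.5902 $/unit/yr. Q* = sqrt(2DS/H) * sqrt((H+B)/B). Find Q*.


sqrt(2DS/H) = 473.6385
sqrt((H+B)/B) = 1.0428
Q* = 473.6385 * 1.0428 = 493.8932

493.8932 units


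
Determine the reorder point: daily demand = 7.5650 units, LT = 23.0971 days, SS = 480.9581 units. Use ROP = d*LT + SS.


d*LT = 7.5650 * 23.0971 = 174.7296
ROP = 174.7296 + 480.9581 = 655.6877

655.6877 units


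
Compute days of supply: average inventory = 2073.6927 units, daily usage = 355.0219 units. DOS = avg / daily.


DOS = 2073.6927 / 355.0219 = 5.8410

5.8410 days


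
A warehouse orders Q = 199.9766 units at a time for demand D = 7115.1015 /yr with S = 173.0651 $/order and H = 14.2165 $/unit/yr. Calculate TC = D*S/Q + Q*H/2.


Ordering cost = D*S/Q = 6157.5992
Holding cost = Q*H/2 = 1421.4837
TC = 6157.5992 + 1421.4837 = 7579.0829

7579.0829 $/yr


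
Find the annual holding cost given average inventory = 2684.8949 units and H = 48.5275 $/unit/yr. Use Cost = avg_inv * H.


Cost = 2684.8949 * 48.5275 = 130291.2373

130291.2373 $/yr


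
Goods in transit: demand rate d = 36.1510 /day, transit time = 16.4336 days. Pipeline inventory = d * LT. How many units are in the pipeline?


Pipeline = 36.1510 * 16.4336 = 594.0911

594.0911 units


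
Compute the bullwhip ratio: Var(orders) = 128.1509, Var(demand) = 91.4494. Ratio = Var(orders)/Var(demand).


BW = 128.1509 / 91.4494 = 1.4013

1.4013


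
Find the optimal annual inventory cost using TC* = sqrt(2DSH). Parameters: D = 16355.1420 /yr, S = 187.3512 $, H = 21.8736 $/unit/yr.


2*D*S*H = 134048222.6090
TC* = sqrt(134048222.6090) = 11577.9196

11577.9196 $/yr


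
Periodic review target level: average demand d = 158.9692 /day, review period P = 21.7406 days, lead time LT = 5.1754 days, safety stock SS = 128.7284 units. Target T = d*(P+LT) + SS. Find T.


P + LT = 26.9160
d*(P+LT) = 158.9692 * 26.9160 = 4278.8150
T = 4278.8150 + 128.7284 = 4407.5434

4407.5434 units


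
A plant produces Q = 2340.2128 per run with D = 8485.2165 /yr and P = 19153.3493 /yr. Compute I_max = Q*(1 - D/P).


D/P = 0.4430
1 - D/P = 0.5570
I_max = 2340.2128 * 0.5570 = 1303.4640

1303.4640 units


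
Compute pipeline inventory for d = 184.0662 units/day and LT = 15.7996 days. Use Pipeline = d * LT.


Pipeline = 184.0662 * 15.7996 = 2908.1723

2908.1723 units


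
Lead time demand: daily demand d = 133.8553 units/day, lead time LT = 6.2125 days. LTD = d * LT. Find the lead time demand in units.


LTD = 133.8553 * 6.2125 = 831.5761

831.5761 units


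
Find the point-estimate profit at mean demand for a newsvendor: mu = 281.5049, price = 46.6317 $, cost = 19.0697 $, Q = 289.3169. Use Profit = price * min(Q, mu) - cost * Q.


Sales at mu = min(289.3169, 281.5049) = 281.5049
Revenue = 46.6317 * 281.5049 = 13127.0520
Total cost = 19.0697 * 289.3169 = 5517.1865
Profit = 13127.0520 - 5517.1865 = 7609.8656

7609.8656 $


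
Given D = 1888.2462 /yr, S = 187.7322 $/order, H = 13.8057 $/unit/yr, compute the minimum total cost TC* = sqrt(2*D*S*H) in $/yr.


2*D*S*H = 9787816.4508
TC* = sqrt(9787816.4508) = 3128.5486

3128.5486 $/yr


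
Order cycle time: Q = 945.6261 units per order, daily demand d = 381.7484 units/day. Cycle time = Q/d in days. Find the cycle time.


Cycle = 945.6261 / 381.7484 = 2.4771

2.4771 days


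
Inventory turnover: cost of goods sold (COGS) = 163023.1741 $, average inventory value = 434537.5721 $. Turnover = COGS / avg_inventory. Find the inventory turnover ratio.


Turnover = 163023.1741 / 434537.5721 = 0.3752

0.3752


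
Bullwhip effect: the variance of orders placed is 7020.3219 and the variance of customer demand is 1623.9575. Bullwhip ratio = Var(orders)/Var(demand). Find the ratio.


BW = 7020.3219 / 1623.9575 = 4.3230

4.3230


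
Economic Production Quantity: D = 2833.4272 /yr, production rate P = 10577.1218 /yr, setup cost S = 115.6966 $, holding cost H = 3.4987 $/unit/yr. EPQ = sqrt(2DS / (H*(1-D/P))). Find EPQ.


1 - D/P = 1 - 0.2679 = 0.7321
H*(1-D/P) = 2.5615
2DS = 655635.7868
EPQ = sqrt(255961.8465) = 505.9267

505.9267 units


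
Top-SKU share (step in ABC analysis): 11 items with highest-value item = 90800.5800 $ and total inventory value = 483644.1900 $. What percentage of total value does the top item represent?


Top item = 90800.5800
Total = 483644.1900
Percentage = 90800.5800 / 483644.1900 * 100 = 18.7743

18.7743%


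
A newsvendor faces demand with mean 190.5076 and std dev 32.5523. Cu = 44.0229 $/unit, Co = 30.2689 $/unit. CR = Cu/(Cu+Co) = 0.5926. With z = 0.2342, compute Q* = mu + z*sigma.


CR = Cu/(Cu+Co) = 44.0229/(44.0229+30.2689) = 0.5926
z = 0.2342
Q* = 190.5076 + 0.2342 * 32.5523 = 198.1313

198.1313 units


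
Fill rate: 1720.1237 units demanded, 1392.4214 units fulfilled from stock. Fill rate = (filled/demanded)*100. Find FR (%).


FR = 1392.4214 / 1720.1237 * 100 = 80.9489

80.9489%


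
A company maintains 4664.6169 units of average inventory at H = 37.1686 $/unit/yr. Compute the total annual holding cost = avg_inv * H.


Cost = 4664.6169 * 37.1686 = 173377.2797

173377.2797 $/yr


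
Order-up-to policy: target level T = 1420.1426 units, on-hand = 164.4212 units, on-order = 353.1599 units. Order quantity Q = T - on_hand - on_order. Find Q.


Inventory position = OH + OO = 164.4212 + 353.1599 = 517.5811
Q = 1420.1426 - 517.5811 = 902.5615

902.5615 units


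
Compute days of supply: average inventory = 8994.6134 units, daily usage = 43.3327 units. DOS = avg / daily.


DOS = 8994.6134 / 43.3327 = 207.5710

207.5710 days


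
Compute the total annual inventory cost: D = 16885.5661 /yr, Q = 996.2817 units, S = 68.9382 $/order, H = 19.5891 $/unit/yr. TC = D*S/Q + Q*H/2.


Ordering cost = D*S/Q = 1168.4050
Holding cost = Q*H/2 = 9758.1309
TC = 1168.4050 + 9758.1309 = 10926.5359

10926.5359 $/yr


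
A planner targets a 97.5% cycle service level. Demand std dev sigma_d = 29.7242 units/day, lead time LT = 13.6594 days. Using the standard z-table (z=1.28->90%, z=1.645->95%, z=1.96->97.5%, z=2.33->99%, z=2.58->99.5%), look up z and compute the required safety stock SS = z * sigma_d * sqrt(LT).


From the table, SL = 97.5% corresponds to z = 1.96
sqrt(LT) = sqrt(13.6594) = 3.6959
SS = 1.96 * 29.7242 * 3.6959 = 215.3189

215.3189 units


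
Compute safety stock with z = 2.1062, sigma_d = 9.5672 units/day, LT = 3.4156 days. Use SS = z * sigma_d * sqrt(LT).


sqrt(LT) = sqrt(3.4156) = 1.8481
SS = 2.1062 * 9.5672 * 1.8481 = 37.2407

37.2407 units


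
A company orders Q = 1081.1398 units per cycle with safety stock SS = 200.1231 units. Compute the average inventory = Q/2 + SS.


Q/2 = 540.5699
Avg = 540.5699 + 200.1231 = 740.6930

740.6930 units


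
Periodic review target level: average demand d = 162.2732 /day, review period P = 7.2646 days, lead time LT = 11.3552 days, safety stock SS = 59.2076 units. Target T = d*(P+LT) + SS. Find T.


P + LT = 18.6198
d*(P+LT) = 162.2732 * 18.6198 = 3021.4945
T = 3021.4945 + 59.2076 = 3080.7021

3080.7021 units


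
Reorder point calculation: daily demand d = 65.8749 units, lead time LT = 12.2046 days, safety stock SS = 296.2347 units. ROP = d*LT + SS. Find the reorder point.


d*LT = 65.8749 * 12.2046 = 803.9768
ROP = 803.9768 + 296.2347 = 1100.2115

1100.2115 units


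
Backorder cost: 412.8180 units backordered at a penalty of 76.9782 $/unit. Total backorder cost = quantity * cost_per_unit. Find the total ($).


Total = 412.8180 * 76.9782 = 31777.9866

31777.9866 $


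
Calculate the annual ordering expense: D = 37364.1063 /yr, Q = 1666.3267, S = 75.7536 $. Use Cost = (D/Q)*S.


Number of orders = D/Q = 22.4230
Cost = 22.4230 * 75.7536 = 1698.6258

1698.6258 $/yr


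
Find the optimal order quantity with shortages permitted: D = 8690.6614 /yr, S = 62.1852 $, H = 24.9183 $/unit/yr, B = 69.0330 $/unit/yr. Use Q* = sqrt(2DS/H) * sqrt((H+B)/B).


sqrt(2DS/H) = 208.2695
sqrt((H+B)/B) = 1.1666
Q* = 208.2695 * 1.1666 = 242.9678

242.9678 units


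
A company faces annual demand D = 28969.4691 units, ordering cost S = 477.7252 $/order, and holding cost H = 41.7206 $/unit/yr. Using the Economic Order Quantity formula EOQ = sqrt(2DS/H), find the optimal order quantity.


2*D*S = 2 * 28969.4691 * 477.7252 = 27678890.8394
2*D*S/H = 663434.6304
EOQ = sqrt(663434.6304) = 814.5150

814.5150 units


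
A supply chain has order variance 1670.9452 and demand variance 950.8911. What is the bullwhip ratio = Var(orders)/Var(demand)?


BW = 1670.9452 / 950.8911 = 1.7572

1.7572


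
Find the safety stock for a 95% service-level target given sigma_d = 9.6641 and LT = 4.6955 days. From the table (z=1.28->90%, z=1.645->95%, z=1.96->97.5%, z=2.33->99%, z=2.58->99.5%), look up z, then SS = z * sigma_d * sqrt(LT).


From the table, SL = 95% corresponds to z = 1.645
sqrt(LT) = sqrt(4.6955) = 2.1669
SS = 1.645 * 9.6641 * 2.1669 = 34.4483

34.4483 units


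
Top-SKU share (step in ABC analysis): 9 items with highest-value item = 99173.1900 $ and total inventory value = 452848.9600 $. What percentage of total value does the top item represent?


Top item = 99173.1900
Total = 452848.9600
Percentage = 99173.1900 / 452848.9600 * 100 = 21.8998

21.8998%


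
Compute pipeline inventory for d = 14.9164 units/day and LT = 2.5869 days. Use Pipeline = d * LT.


Pipeline = 14.9164 * 2.5869 = 38.5872

38.5872 units


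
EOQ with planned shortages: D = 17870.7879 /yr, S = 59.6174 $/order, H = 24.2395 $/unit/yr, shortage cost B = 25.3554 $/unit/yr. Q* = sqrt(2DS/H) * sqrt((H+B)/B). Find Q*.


sqrt(2DS/H) = 296.4910
sqrt((H+B)/B) = 1.3986
Q* = 296.4910 * 1.3986 = 414.6625

414.6625 units


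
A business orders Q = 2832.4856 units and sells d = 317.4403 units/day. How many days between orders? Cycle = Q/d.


Cycle = 2832.4856 / 317.4403 = 8.9229

8.9229 days


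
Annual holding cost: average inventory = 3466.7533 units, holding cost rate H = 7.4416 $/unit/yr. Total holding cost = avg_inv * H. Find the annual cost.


Cost = 3466.7533 * 7.4416 = 25798.1914

25798.1914 $/yr


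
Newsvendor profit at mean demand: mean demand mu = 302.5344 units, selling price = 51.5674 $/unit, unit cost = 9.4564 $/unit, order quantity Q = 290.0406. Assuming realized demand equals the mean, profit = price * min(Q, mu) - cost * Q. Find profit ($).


Sales at mu = min(290.0406, 302.5344) = 290.0406
Revenue = 51.5674 * 290.0406 = 14956.6396
Total cost = 9.4564 * 290.0406 = 2742.7399
Profit = 14956.6396 - 2742.7399 = 12213.8997

12213.8997 $


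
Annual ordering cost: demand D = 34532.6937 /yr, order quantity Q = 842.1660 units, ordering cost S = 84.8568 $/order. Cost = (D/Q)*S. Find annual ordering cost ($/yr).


Number of orders = D/Q = 41.0046
Cost = 41.0046 * 84.8568 = 3479.5205

3479.5205 $/yr


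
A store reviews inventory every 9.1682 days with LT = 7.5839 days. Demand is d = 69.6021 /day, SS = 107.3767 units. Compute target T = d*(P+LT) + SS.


P + LT = 16.7521
d*(P+LT) = 69.6021 * 16.7521 = 1165.9813
T = 1165.9813 + 107.3767 = 1273.3580

1273.3580 units


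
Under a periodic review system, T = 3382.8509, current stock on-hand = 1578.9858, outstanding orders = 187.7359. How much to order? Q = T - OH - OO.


Inventory position = OH + OO = 1578.9858 + 187.7359 = 1766.7217
Q = 3382.8509 - 1766.7217 = 1616.1292

1616.1292 units


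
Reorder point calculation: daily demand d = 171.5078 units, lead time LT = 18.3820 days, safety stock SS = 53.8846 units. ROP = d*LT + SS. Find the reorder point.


d*LT = 171.5078 * 18.3820 = 3152.6564
ROP = 3152.6564 + 53.8846 = 3206.5410

3206.5410 units


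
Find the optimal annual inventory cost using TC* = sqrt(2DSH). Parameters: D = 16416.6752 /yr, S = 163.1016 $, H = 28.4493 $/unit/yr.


2*D*S*H = 152350894.3130
TC* = sqrt(152350894.3130) = 12343.0504

12343.0504 $/yr


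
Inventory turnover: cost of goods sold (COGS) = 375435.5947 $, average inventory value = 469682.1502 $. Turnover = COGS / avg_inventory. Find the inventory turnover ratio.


Turnover = 375435.5947 / 469682.1502 = 0.7993

0.7993


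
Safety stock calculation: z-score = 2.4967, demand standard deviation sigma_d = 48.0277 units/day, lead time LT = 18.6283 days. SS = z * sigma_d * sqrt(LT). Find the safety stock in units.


sqrt(LT) = sqrt(18.6283) = 4.3161
SS = 2.4967 * 48.0277 * 4.3161 = 517.5410

517.5410 units


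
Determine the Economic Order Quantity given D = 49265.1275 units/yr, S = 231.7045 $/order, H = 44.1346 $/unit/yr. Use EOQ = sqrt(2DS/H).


2*D*S = 2 * 49265.1275 * 231.7045 = 22829903.4696
2*D*S/H = 517279.0389
EOQ = sqrt(517279.0389) = 719.2211

719.2211 units


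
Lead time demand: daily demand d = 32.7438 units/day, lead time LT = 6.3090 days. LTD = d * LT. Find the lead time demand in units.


LTD = 32.7438 * 6.3090 = 206.5806

206.5806 units


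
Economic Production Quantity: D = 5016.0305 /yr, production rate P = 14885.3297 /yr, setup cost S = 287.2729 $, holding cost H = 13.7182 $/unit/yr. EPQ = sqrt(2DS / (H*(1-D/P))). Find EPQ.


1 - D/P = 1 - 0.3370 = 0.6630
H*(1-D/P) = 9.0955
2DS = 2881939.2564
EPQ = sqrt(316854.4681) = 562.8983

562.8983 units


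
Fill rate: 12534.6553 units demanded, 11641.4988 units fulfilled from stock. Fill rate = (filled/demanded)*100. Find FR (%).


FR = 11641.4988 / 12534.6553 * 100 = 92.8745

92.8745%


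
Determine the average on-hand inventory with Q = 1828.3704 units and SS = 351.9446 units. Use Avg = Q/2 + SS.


Q/2 = 914.1852
Avg = 914.1852 + 351.9446 = 1266.1298

1266.1298 units


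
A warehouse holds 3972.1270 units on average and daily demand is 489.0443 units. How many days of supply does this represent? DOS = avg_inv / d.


DOS = 3972.1270 / 489.0443 = 8.1222

8.1222 days


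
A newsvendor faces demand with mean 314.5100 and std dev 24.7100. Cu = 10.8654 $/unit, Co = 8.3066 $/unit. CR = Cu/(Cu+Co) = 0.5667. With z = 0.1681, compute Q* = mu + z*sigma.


CR = Cu/(Cu+Co) = 10.8654/(10.8654+8.3066) = 0.5667
z = 0.1681
Q* = 314.5100 + 0.1681 * 24.7100 = 318.6638

318.6638 units


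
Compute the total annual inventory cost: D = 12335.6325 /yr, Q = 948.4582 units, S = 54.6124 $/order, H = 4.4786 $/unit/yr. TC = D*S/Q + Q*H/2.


Ordering cost = D*S/Q = 710.2880
Holding cost = Q*H/2 = 2123.8824
TC = 710.2880 + 2123.8824 = 2834.1705

2834.1705 $/yr


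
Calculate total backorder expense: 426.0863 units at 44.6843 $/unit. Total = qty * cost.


Total = 426.0863 * 44.6843 = 19039.3681

19039.3681 $


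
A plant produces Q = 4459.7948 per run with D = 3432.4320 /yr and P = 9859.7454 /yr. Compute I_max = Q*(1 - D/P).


D/P = 0.3481
1 - D/P = 0.6519
I_max = 4459.7948 * 0.6519 = 2907.2251

2907.2251 units


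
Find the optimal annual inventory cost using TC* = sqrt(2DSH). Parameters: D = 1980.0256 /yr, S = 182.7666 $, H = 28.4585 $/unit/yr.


2*D*S*H = 20597268.9176
TC* = sqrt(20597268.9176) = 4538.4214

4538.4214 $/yr


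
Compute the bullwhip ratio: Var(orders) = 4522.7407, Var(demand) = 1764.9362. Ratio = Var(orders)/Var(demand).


BW = 4522.7407 / 1764.9362 = 2.5626

2.5626


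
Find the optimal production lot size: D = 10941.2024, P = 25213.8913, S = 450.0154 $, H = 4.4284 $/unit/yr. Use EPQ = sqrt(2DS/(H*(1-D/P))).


1 - D/P = 1 - 0.4339 = 0.5661
H*(1-D/P) = 2.5068
2DS = 9847419.1490
EPQ = sqrt(3928345.3285) = 1982.0054

1982.0054 units


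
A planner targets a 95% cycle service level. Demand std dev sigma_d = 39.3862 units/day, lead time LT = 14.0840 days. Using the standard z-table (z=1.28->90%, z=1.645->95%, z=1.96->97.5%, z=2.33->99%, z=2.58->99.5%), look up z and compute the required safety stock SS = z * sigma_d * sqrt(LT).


From the table, SL = 95% corresponds to z = 1.645
sqrt(LT) = sqrt(14.0840) = 3.7529
SS = 1.645 * 39.3862 * 3.7529 = 243.1493

243.1493 units


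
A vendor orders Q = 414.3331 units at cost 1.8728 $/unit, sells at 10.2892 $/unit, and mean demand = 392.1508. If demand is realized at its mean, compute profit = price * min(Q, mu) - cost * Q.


Sales at mu = min(414.3331, 392.1508) = 392.1508
Revenue = 10.2892 * 392.1508 = 4034.9180
Total cost = 1.8728 * 414.3331 = 775.9630
Profit = 4034.9180 - 775.9630 = 3258.9550

3258.9550 $


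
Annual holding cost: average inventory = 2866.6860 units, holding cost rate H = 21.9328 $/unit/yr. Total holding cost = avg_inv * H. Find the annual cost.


Cost = 2866.6860 * 21.9328 = 62874.4507

62874.4507 $/yr


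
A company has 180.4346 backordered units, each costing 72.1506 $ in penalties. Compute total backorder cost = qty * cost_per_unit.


Total = 180.4346 * 72.1506 = 13018.4647

13018.4647 $


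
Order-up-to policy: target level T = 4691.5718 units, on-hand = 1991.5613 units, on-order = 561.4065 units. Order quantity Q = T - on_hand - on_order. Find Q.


Inventory position = OH + OO = 1991.5613 + 561.4065 = 2552.9678
Q = 4691.5718 - 2552.9678 = 2138.6040

2138.6040 units


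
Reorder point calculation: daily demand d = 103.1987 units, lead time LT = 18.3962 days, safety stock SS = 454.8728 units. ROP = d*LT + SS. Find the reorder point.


d*LT = 103.1987 * 18.3962 = 1898.4639
ROP = 1898.4639 + 454.8728 = 2353.3367

2353.3367 units


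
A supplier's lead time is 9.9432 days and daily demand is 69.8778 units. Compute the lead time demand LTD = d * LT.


LTD = 69.8778 * 9.9432 = 694.8089

694.8089 units


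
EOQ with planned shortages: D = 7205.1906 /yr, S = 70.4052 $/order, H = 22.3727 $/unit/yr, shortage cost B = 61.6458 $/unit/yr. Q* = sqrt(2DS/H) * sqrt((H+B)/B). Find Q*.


sqrt(2DS/H) = 212.9516
sqrt((H+B)/B) = 1.1674
Q* = 212.9516 * 1.1674 = 248.6089

248.6089 units


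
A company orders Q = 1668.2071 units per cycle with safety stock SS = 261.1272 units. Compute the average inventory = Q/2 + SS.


Q/2 = 834.1036
Avg = 834.1036 + 261.1272 = 1095.2308

1095.2308 units


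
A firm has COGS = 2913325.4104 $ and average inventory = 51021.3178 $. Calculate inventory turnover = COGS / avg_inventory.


Turnover = 2913325.4104 / 51021.3178 = 57.1002

57.1002


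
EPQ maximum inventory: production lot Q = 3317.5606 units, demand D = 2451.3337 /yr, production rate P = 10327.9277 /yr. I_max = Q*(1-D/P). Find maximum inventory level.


D/P = 0.2374
1 - D/P = 0.7626
I_max = 3317.5606 * 0.7626 = 2530.1376

2530.1376 units


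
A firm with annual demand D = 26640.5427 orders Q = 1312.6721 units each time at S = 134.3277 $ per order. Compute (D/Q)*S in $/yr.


Number of orders = D/Q = 20.2949
Cost = 20.2949 * 134.3277 = 2726.1666

2726.1666 $/yr


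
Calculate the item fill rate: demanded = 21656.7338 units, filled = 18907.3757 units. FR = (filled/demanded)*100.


FR = 18907.3757 / 21656.7338 * 100 = 87.3048

87.3048%


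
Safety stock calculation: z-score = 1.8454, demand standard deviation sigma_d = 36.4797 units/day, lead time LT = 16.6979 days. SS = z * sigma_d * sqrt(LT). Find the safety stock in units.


sqrt(LT) = sqrt(16.6979) = 4.0863
SS = 1.8454 * 36.4797 * 4.0863 = 275.0887

275.0887 units


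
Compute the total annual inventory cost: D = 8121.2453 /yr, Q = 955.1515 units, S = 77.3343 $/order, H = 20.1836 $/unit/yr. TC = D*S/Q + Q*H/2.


Ordering cost = D*S/Q = 657.5405
Holding cost = Q*H/2 = 9639.1979
TC = 657.5405 + 9639.1979 = 10296.7384

10296.7384 $/yr


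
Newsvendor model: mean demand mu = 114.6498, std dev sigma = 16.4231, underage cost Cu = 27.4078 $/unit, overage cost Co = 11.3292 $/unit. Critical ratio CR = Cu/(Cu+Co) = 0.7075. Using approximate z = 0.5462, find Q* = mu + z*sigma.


CR = Cu/(Cu+Co) = 27.4078/(27.4078+11.3292) = 0.7075
z = 0.5462
Q* = 114.6498 + 0.5462 * 16.4231 = 123.6201

123.6201 units


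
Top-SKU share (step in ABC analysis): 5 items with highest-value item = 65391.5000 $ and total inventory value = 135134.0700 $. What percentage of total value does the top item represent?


Top item = 65391.5000
Total = 135134.0700
Percentage = 65391.5000 / 135134.0700 * 100 = 48.3901

48.3901%


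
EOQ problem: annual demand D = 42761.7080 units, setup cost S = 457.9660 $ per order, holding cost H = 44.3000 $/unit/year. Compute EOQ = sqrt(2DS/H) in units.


2*D*S = 2 * 42761.7080 * 457.9660 = 39166816.7319
2*D*S/H = 884126.7885
EOQ = sqrt(884126.7885) = 940.2802

940.2802 units


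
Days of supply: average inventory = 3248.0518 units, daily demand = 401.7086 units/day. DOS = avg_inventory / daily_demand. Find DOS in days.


DOS = 3248.0518 / 401.7086 = 8.0856

8.0856 days


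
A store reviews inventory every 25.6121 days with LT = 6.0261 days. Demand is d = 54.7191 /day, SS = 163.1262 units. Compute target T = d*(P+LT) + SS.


P + LT = 31.6382
d*(P+LT) = 54.7191 * 31.6382 = 1731.2138
T = 1731.2138 + 163.1262 = 1894.3400

1894.3400 units


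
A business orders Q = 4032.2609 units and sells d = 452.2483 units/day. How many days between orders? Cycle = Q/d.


Cycle = 4032.2609 / 452.2483 = 8.9160

8.9160 days


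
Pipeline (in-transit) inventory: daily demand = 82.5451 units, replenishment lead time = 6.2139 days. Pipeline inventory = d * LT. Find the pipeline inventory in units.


Pipeline = 82.5451 * 6.2139 = 512.9270

512.9270 units


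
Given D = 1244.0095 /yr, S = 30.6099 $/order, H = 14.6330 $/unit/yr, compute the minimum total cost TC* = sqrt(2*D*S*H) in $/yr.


2*D*S*H = 1114420.2011
TC* = sqrt(1114420.2011) = 1055.6610

1055.6610 $/yr


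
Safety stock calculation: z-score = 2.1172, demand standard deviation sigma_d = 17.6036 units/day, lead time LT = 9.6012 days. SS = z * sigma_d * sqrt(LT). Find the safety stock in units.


sqrt(LT) = sqrt(9.6012) = 3.0986
SS = 2.1172 * 17.6036 * 3.0986 = 115.4851

115.4851 units


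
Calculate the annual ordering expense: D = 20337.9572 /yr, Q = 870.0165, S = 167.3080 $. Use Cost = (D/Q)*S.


Number of orders = D/Q = 23.3765
Cost = 23.3765 * 167.3080 = 3911.0786

3911.0786 $/yr


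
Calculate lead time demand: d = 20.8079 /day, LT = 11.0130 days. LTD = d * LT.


LTD = 20.8079 * 11.0130 = 229.1574

229.1574 units


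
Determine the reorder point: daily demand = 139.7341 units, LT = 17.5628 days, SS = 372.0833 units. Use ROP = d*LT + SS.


d*LT = 139.7341 * 17.5628 = 2454.1221
ROP = 2454.1221 + 372.0833 = 2826.2054

2826.2054 units


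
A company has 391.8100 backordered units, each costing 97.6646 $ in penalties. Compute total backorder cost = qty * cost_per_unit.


Total = 391.8100 * 97.6646 = 38265.9669

38265.9669 $


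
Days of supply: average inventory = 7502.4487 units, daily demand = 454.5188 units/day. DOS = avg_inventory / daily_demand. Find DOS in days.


DOS = 7502.4487 / 454.5188 = 16.5064

16.5064 days


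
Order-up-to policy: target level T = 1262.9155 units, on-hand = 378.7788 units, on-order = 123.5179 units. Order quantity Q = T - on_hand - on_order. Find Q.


Inventory position = OH + OO = 378.7788 + 123.5179 = 502.2967
Q = 1262.9155 - 502.2967 = 760.6188

760.6188 units


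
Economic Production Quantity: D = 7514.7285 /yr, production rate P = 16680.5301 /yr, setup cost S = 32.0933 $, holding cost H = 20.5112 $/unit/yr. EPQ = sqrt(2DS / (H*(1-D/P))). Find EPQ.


1 - D/P = 1 - 0.4505 = 0.5495
H*(1-D/P) = 11.2707
2DS = 482344.8723
EPQ = sqrt(42796.2773) = 206.8726

206.8726 units


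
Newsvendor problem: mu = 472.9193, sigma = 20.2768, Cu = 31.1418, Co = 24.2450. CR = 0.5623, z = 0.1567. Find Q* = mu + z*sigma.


CR = Cu/(Cu+Co) = 31.1418/(31.1418+24.2450) = 0.5623
z = 0.1567
Q* = 472.9193 + 0.1567 * 20.2768 = 476.0967

476.0967 units


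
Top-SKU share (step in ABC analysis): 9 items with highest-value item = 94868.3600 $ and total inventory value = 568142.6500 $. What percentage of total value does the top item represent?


Top item = 94868.3600
Total = 568142.6500
Percentage = 94868.3600 / 568142.6500 * 100 = 16.6980

16.6980%


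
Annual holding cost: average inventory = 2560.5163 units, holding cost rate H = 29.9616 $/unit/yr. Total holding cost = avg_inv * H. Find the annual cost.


Cost = 2560.5163 * 29.9616 = 76717.1652

76717.1652 $/yr


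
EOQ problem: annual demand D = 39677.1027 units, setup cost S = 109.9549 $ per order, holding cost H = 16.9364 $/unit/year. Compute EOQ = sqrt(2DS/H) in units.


2*D*S = 2 * 39677.1027 * 109.9549 = 8725383.7193
2*D*S/H = 515185.2648
EOQ = sqrt(515185.2648) = 717.7641

717.7641 units


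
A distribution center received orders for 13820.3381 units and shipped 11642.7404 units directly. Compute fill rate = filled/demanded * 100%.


FR = 11642.7404 / 13820.3381 * 100 = 84.2435

84.2435%


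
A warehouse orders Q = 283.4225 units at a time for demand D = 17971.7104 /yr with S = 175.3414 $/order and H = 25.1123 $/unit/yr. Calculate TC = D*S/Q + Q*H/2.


Ordering cost = D*S/Q = 11118.3299
Holding cost = Q*H/2 = 3558.6954
TC = 11118.3299 + 3558.6954 = 14677.0253

14677.0253 $/yr


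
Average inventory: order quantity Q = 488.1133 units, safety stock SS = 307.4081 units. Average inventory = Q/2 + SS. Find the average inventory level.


Q/2 = 244.0566
Avg = 244.0566 + 307.4081 = 551.4647

551.4647 units


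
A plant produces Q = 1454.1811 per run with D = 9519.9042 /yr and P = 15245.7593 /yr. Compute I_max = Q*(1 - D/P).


D/P = 0.6244
1 - D/P = 0.3756
I_max = 1454.1811 * 0.3756 = 546.1473

546.1473 units


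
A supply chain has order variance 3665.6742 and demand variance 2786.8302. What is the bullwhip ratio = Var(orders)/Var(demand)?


BW = 3665.6742 / 2786.8302 = 1.3154

1.3154


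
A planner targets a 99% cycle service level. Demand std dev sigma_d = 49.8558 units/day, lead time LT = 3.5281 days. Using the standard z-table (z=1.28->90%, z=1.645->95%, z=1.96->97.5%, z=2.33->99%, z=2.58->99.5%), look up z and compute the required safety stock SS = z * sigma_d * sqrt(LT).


From the table, SL = 99% corresponds to z = 2.33
sqrt(LT) = sqrt(3.5281) = 1.8783
SS = 2.33 * 49.8558 * 1.8783 = 218.1936

218.1936 units


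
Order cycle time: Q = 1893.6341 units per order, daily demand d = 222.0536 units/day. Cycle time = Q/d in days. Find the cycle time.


Cycle = 1893.6341 / 222.0536 = 8.5278

8.5278 days


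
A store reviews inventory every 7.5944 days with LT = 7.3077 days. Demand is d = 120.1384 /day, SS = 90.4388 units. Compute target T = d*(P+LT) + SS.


P + LT = 14.9021
d*(P+LT) = 120.1384 * 14.9021 = 1790.3145
T = 1790.3145 + 90.4388 = 1880.7533

1880.7533 units


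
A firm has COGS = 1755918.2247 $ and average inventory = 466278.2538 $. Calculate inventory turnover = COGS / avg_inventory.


Turnover = 1755918.2247 / 466278.2538 = 3.7658

3.7658


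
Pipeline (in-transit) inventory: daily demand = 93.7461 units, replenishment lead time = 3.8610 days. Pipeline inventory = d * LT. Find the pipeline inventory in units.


Pipeline = 93.7461 * 3.8610 = 361.9537

361.9537 units


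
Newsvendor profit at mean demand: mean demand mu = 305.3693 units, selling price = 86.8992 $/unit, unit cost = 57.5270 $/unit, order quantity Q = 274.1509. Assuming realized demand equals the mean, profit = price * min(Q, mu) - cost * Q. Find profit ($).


Sales at mu = min(274.1509, 305.3693) = 274.1509
Revenue = 86.8992 * 274.1509 = 23823.4939
Total cost = 57.5270 * 274.1509 = 15771.0788
Profit = 23823.4939 - 15771.0788 = 8052.4151

8052.4151 $


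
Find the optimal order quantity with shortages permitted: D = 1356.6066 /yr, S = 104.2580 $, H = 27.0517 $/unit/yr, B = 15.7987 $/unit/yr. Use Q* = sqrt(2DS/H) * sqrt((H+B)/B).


sqrt(2DS/H) = 102.2585
sqrt((H+B)/B) = 1.6469
Q* = 102.2585 * 1.6469 = 168.4093

168.4093 units


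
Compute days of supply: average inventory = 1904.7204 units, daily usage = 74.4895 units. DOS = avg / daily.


DOS = 1904.7204 / 74.4895 = 25.5703

25.5703 days


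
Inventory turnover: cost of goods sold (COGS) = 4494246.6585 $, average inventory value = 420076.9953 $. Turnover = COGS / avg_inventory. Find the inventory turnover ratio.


Turnover = 4494246.6585 / 420076.9953 = 10.6986

10.6986


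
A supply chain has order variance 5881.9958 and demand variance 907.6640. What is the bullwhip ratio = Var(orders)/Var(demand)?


BW = 5881.9958 / 907.6640 = 6.4804

6.4804


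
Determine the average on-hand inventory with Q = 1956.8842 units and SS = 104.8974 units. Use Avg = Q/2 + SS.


Q/2 = 978.4421
Avg = 978.4421 + 104.8974 = 1083.3395

1083.3395 units


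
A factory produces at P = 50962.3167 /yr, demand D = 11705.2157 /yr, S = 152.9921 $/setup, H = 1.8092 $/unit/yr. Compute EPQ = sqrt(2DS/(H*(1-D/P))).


1 - D/P = 1 - 0.2297 = 0.7703
H*(1-D/P) = 1.3937
2DS = 3581611.0618
EPQ = sqrt(2569938.7968) = 1603.1029

1603.1029 units


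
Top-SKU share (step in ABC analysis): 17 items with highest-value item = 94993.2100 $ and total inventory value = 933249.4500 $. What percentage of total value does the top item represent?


Top item = 94993.2100
Total = 933249.4500
Percentage = 94993.2100 / 933249.4500 * 100 = 10.1788

10.1788%


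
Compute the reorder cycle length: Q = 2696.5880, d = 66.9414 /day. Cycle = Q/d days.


Cycle = 2696.5880 / 66.9414 = 40.2828

40.2828 days


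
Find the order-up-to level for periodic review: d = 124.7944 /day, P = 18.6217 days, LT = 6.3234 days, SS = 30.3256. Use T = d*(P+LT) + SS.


P + LT = 24.9451
d*(P+LT) = 124.7944 * 24.9451 = 3113.0088
T = 3113.0088 + 30.3256 = 3143.3344

3143.3344 units


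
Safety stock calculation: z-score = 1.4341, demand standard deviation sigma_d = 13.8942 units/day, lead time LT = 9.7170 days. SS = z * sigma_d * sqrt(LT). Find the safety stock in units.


sqrt(LT) = sqrt(9.7170) = 3.1172
SS = 1.4341 * 13.8942 * 3.1172 = 62.1125

62.1125 units


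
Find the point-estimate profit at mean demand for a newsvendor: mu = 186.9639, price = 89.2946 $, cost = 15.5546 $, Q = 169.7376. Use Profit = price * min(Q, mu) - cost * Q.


Sales at mu = min(169.7376, 186.9639) = 169.7376
Revenue = 89.2946 * 169.7376 = 15156.6511
Total cost = 15.5546 * 169.7376 = 2640.2005
Profit = 15156.6511 - 2640.2005 = 12516.4506

12516.4506 $


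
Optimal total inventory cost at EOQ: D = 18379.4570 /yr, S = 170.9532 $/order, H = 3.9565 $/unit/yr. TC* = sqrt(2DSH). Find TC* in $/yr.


2*D*S*H = 24862859.5593
TC* = sqrt(24862859.5593) = 4986.2671

4986.2671 $/yr


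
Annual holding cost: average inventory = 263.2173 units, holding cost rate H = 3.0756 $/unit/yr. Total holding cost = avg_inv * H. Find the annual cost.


Cost = 263.2173 * 3.0756 = 809.5511

809.5511 $/yr


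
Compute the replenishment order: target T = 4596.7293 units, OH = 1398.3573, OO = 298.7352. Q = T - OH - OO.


Inventory position = OH + OO = 1398.3573 + 298.7352 = 1697.0925
Q = 4596.7293 - 1697.0925 = 2899.6368

2899.6368 units


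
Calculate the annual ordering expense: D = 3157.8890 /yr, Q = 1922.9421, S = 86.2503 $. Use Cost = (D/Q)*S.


Number of orders = D/Q = 1.6422
Cost = 1.6422 * 86.2503 = 141.6417

141.6417 $/yr


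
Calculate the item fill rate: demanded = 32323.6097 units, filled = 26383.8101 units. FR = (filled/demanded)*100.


FR = 26383.8101 / 32323.6097 * 100 = 81.6240

81.6240%


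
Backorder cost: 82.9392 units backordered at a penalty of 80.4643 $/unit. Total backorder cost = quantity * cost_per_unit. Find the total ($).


Total = 82.9392 * 80.4643 = 6673.6447

6673.6447 $


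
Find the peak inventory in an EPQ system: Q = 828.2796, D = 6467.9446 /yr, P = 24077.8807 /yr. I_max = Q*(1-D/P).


D/P = 0.2686
1 - D/P = 0.7314
I_max = 828.2796 * 0.7314 = 605.7822

605.7822 units


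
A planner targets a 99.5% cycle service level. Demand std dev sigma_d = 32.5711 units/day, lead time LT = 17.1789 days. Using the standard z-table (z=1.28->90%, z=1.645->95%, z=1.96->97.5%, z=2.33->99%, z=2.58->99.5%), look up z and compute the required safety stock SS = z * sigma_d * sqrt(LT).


From the table, SL = 99.5% corresponds to z = 2.58
sqrt(LT) = sqrt(17.1789) = 4.1447
SS = 2.58 * 32.5711 * 4.1447 = 348.2971

348.2971 units


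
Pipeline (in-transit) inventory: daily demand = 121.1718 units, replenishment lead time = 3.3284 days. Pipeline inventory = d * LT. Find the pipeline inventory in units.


Pipeline = 121.1718 * 3.3284 = 403.3082

403.3082 units


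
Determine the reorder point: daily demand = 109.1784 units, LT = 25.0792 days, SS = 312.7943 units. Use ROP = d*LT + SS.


d*LT = 109.1784 * 25.0792 = 2738.1069
ROP = 2738.1069 + 312.7943 = 3050.9012

3050.9012 units


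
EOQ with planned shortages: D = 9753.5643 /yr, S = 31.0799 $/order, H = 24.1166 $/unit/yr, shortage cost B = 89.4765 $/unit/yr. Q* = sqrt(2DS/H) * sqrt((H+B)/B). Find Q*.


sqrt(2DS/H) = 158.5545
sqrt((H+B)/B) = 1.1267
Q* = 158.5545 * 1.1267 = 178.6487

178.6487 units


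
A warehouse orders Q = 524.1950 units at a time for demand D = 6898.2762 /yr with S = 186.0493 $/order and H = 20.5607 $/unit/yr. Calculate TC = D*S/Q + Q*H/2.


Ordering cost = D*S/Q = 2448.3626
Holding cost = Q*H/2 = 5388.9081
TC = 2448.3626 + 5388.9081 = 7837.2707

7837.2707 $/yr


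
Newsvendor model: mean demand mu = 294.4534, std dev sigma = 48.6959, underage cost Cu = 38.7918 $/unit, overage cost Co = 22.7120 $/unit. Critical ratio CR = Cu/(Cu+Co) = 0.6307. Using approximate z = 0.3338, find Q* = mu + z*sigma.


CR = Cu/(Cu+Co) = 38.7918/(38.7918+22.7120) = 0.6307
z = 0.3338
Q* = 294.4534 + 0.3338 * 48.6959 = 310.7081

310.7081 units


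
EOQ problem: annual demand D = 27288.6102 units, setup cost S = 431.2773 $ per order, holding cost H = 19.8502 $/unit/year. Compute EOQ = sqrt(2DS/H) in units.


2*D*S = 2 * 27288.6102 * 431.2773 = 23537916.2556
2*D*S/H = 1185777.2846
EOQ = sqrt(1185777.2846) = 1088.9340

1088.9340 units


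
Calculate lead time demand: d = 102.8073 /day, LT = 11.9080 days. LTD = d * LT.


LTD = 102.8073 * 11.9080 = 1224.2293

1224.2293 units


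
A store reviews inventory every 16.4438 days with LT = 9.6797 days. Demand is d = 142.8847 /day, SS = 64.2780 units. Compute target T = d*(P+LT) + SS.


P + LT = 26.1235
d*(P+LT) = 142.8847 * 26.1235 = 3732.6485
T = 3732.6485 + 64.2780 = 3796.9265

3796.9265 units


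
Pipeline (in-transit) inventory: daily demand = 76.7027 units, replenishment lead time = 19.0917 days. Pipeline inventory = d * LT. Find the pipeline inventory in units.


Pipeline = 76.7027 * 19.0917 = 1464.3849

1464.3849 units


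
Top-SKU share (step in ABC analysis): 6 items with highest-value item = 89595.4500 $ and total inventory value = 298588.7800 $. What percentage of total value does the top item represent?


Top item = 89595.4500
Total = 298588.7800
Percentage = 89595.4500 / 298588.7800 * 100 = 30.0063

30.0063%


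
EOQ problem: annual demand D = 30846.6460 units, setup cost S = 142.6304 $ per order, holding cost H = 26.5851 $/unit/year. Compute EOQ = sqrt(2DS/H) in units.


2*D*S = 2 * 30846.6460 * 142.6304 = 8799338.9153
2*D*S/H = 330987.6177
EOQ = sqrt(330987.6177) = 575.3152

575.3152 units


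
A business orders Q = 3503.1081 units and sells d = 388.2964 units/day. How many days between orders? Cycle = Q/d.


Cycle = 3503.1081 / 388.2964 = 9.0217

9.0217 days


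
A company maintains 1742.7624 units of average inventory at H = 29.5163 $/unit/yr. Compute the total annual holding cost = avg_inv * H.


Cost = 1742.7624 * 29.5163 = 51439.8978

51439.8978 $/yr


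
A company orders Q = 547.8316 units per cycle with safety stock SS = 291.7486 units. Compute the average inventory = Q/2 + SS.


Q/2 = 273.9158
Avg = 273.9158 + 291.7486 = 565.6644

565.6644 units


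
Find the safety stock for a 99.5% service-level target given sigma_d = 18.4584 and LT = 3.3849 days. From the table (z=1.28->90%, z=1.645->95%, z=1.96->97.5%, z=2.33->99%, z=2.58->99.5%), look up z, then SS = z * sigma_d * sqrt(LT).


From the table, SL = 99.5% corresponds to z = 2.58
sqrt(LT) = sqrt(3.3849) = 1.8398
SS = 2.58 * 18.4584 * 1.8398 = 87.6167

87.6167 units


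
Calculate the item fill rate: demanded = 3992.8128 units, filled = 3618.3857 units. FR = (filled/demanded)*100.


FR = 3618.3857 / 3992.8128 * 100 = 90.6225

90.6225%


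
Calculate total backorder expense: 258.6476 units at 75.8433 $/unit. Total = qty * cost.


Total = 258.6476 * 75.8433 = 19616.6875

19616.6875 $


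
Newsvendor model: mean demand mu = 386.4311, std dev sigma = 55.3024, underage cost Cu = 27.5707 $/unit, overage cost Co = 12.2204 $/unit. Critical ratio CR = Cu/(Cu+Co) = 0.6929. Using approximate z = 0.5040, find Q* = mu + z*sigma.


CR = Cu/(Cu+Co) = 27.5707/(27.5707+12.2204) = 0.6929
z = 0.5040
Q* = 386.4311 + 0.5040 * 55.3024 = 414.3035

414.3035 units


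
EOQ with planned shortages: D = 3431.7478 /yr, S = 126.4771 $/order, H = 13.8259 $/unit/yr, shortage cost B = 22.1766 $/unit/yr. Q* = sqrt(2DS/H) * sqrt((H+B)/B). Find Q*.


sqrt(2DS/H) = 250.5716
sqrt((H+B)/B) = 1.2741
Q* = 250.5716 * 1.2741 = 319.2646

319.2646 units


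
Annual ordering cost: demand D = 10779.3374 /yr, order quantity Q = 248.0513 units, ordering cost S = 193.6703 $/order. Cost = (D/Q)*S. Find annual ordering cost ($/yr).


Number of orders = D/Q = 43.4561
Cost = 43.4561 * 193.6703 = 8416.1523

8416.1523 $/yr


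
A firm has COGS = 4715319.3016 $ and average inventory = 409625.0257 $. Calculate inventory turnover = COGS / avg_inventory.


Turnover = 4715319.3016 / 409625.0257 = 11.5113

11.5113


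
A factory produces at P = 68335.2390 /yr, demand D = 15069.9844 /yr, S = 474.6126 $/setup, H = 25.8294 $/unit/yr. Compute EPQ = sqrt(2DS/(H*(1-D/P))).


1 - D/P = 1 - 0.2205 = 0.7795
H*(1-D/P) = 20.1332
2DS = 14304808.9561
EPQ = sqrt(710507.1532) = 842.9159

842.9159 units


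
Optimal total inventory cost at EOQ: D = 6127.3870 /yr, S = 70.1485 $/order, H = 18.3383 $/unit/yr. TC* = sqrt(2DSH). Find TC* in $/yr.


2*D*S*H = 15764593.2038
TC* = sqrt(15764593.2038) = 3970.4651

3970.4651 $/yr


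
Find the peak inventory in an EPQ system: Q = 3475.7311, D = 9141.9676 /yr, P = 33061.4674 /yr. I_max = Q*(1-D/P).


D/P = 0.2765
1 - D/P = 0.7235
I_max = 3475.7311 * 0.7235 = 2514.6418

2514.6418 units


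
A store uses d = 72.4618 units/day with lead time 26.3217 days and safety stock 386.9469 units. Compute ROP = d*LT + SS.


d*LT = 72.4618 * 26.3217 = 1907.3178
ROP = 1907.3178 + 386.9469 = 2294.2647

2294.2647 units


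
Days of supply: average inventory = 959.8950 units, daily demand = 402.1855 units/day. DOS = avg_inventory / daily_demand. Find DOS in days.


DOS = 959.8950 / 402.1855 = 2.3867

2.3867 days


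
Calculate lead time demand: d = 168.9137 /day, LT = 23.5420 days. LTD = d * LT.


LTD = 168.9137 * 23.5420 = 3976.5663

3976.5663 units


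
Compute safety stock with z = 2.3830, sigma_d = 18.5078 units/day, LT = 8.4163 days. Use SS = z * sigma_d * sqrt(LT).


sqrt(LT) = sqrt(8.4163) = 2.9011
SS = 2.3830 * 18.5078 * 2.9011 = 127.9498

127.9498 units


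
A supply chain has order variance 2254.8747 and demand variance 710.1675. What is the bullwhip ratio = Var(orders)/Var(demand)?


BW = 2254.8747 / 710.1675 = 3.1751

3.1751
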